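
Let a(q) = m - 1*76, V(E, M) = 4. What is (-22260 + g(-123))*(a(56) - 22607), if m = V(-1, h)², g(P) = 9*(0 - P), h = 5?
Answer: 479475051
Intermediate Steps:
g(P) = -9*P (g(P) = 9*(-P) = -9*P)
m = 16 (m = 4² = 16)
a(q) = -60 (a(q) = 16 - 1*76 = 16 - 76 = -60)
(-22260 + g(-123))*(a(56) - 22607) = (-22260 - 9*(-123))*(-60 - 22607) = (-22260 + 1107)*(-22667) = -21153*(-22667) = 479475051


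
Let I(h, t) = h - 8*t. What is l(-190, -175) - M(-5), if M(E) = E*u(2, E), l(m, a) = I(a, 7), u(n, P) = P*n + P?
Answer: -306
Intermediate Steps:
u(n, P) = P + P*n
l(m, a) = -56 + a (l(m, a) = a - 8*7 = a - 56 = -56 + a)
M(E) = 3*E² (M(E) = E*(E*(1 + 2)) = E*(E*3) = E*(3*E) = 3*E²)
l(-190, -175) - M(-5) = (-56 - 175) - 3*(-5)² = -231 - 3*25 = -231 - 1*75 = -231 - 75 = -306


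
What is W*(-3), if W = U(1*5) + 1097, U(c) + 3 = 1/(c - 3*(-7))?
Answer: -85335/26 ≈ -3282.1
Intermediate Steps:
U(c) = -3 + 1/(21 + c) (U(c) = -3 + 1/(c - 3*(-7)) = -3 + 1/(c + 21) = -3 + 1/(21 + c))
W = 28445/26 (W = (-62 - 3*5)/(21 + 1*5) + 1097 = (-62 - 3*5)/(21 + 5) + 1097 = (-62 - 15)/26 + 1097 = (1/26)*(-77) + 1097 = -77/26 + 1097 = 28445/26 ≈ 1094.0)
W*(-3) = (28445/26)*(-3) = -85335/26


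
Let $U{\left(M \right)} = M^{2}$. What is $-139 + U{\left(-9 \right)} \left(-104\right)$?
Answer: $-8563$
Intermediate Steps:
$-139 + U{\left(-9 \right)} \left(-104\right) = -139 + \left(-9\right)^{2} \left(-104\right) = -139 + 81 \left(-104\right) = -139 - 8424 = -8563$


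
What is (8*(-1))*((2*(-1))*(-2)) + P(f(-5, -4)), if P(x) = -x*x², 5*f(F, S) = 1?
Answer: -4001/125 ≈ -32.008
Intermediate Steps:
f(F, S) = ⅕ (f(F, S) = (⅕)*1 = ⅕)
P(x) = -x³
(8*(-1))*((2*(-1))*(-2)) + P(f(-5, -4)) = (8*(-1))*((2*(-1))*(-2)) - (⅕)³ = -(-16)*(-2) - 1*1/125 = -8*4 - 1/125 = -32 - 1/125 = -4001/125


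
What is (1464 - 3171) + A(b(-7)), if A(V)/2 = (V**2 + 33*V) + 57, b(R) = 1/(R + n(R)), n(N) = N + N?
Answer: -703897/441 ≈ -1596.1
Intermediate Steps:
n(N) = 2*N
b(R) = 1/(3*R) (b(R) = 1/(R + 2*R) = 1/(3*R))
A(V) = 114 + 2*V**2 + 66*V (A(V) = 2*((V**2 + 33*V) + 57) = 2*(57 + V**2 + 33*V) = 114 + 2*V**2 + 66*V)
(1464 - 3171) + A(b(-7)) = (1464 - 3171) + (114 + 2*((1/3)/(-7))**2 + 66*((1/3)/(-7))) = -1707 + (114 + 2*((1/3)*(-1/7))**2 + 66*((1/3)*(-1/7))) = -1707 + (114 + 2*(-1/21)**2 + 66*(-1/21)) = -1707 + (114 + 2*(1/441) - 22/7) = -1707 + (114 + 2/441 - 22/7) = -1707 + 48890/441 = -703897/441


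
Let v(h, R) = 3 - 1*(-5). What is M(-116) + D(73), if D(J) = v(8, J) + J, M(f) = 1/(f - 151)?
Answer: 21626/267 ≈ 80.996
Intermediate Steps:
M(f) = 1/(-151 + f)
v(h, R) = 8 (v(h, R) = 3 + 5 = 8)
D(J) = 8 + J
M(-116) + D(73) = 1/(-151 - 116) + (8 + 73) = 1/(-267) + 81 = -1/267 + 81 = 21626/267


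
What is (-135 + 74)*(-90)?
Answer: 5490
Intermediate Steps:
(-135 + 74)*(-90) = -61*(-90) = 5490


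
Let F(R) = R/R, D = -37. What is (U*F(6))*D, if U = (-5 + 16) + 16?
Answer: -999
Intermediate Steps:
U = 27 (U = 11 + 16 = 27)
F(R) = 1
(U*F(6))*D = (27*1)*(-37) = 27*(-37) = -999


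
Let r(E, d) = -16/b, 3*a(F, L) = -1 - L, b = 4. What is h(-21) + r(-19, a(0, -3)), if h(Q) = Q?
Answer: -25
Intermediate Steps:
a(F, L) = -1/3 - L/3 (a(F, L) = (-1 - L)/3 = -1/3 - L/3)
r(E, d) = -4 (r(E, d) = -16/4 = -16*1/4 = -4)
h(-21) + r(-19, a(0, -3)) = -21 - 4 = -25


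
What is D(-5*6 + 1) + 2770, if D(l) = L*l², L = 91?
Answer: 79301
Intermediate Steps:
D(l) = 91*l²
D(-5*6 + 1) + 2770 = 91*(-5*6 + 1)² + 2770 = 91*(-30 + 1)² + 2770 = 91*(-29)² + 2770 = 91*841 + 2770 = 76531 + 2770 = 79301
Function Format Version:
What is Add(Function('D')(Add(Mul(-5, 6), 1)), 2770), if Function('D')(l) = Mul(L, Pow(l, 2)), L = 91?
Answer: 79301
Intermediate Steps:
Function('D')(l) = Mul(91, Pow(l, 2))
Add(Function('D')(Add(Mul(-5, 6), 1)), 2770) = Add(Mul(91, Pow(Add(Mul(-5, 6), 1), 2)), 2770) = Add(Mul(91, Pow(Add(-30, 1), 2)), 2770) = Add(Mul(91, Pow(-29, 2)), 2770) = Add(Mul(91, 841), 2770) = Add(76531, 2770) = 79301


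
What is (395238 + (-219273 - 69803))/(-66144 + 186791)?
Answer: 106162/120647 ≈ 0.87994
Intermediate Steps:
(395238 + (-219273 - 69803))/(-66144 + 186791) = (395238 - 289076)/120647 = 106162*(1/120647) = 106162/120647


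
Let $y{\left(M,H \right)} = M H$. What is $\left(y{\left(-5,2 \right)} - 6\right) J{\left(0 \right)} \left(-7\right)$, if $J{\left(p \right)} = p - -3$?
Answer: $336$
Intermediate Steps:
$y{\left(M,H \right)} = H M$
$J{\left(p \right)} = 3 + p$ ($J{\left(p \right)} = p + 3 = 3 + p$)
$\left(y{\left(-5,2 \right)} - 6\right) J{\left(0 \right)} \left(-7\right) = \left(2 \left(-5\right) - 6\right) \left(3 + 0\right) \left(-7\right) = \left(-10 - 6\right) 3 \left(-7\right) = \left(-16\right) 3 \left(-7\right) = \left(-48\right) \left(-7\right) = 336$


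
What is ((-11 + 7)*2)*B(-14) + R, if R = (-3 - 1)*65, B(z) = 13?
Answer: -364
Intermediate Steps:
R = -260 (R = -4*65 = -260)
((-11 + 7)*2)*B(-14) + R = ((-11 + 7)*2)*13 - 260 = -4*2*13 - 260 = -8*13 - 260 = -104 - 260 = -364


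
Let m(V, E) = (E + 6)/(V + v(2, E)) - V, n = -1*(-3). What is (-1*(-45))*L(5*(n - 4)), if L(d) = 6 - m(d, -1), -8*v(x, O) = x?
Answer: 615/7 ≈ 87.857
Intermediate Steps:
v(x, O) = -x/8
n = 3
m(V, E) = -V + (6 + E)/(-¼ + V) (m(V, E) = (E + 6)/(V - ⅛*2) - V = (6 + E)/(V - ¼) - V = (6 + E)/(-¼ + V) - V = -V + (6 + E)/(-¼ + V))
L(d) = 6 - (20 + d - 4*d²)/(-1 + 4*d) (L(d) = 6 - (24 + d - 4*d² + 4*(-1))/(-1 + 4*d) = 6 - (24 + d - 4*d² - 4)/(-1 + 4*d) = 6 - (20 + d - 4*d²)/(-1 + 4*d))
(-1*(-45))*L(5*(n - 4)) = (-1*(-45))*((-26 + 4*(5*(3 - 4))² + 23*(5*(3 - 4)))/(-1 + 4*(5*(3 - 4)))) = 45*((-26 + 4*(5*(-1))² + 23*(5*(-1)))/(-1 + 4*(5*(-1)))) = 45*((-26 + 4*(-5)² + 23*(-5))/(-1 + 4*(-5))) = 45*((-26 + 4*25 - 115)/(-1 - 20)) = 45*((-26 + 100 - 115)/(-21)) = 45*(-1/21*(-41)) = 45*(41/21) = 615/7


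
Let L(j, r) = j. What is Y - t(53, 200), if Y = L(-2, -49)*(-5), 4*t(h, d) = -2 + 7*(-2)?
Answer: 14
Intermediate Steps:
t(h, d) = -4 (t(h, d) = (-2 + 7*(-2))/4 = (-2 - 14)/4 = (1/4)*(-16) = -4)
Y = 10 (Y = -2*(-5) = 10)
Y - t(53, 200) = 10 - 1*(-4) = 10 + 4 = 14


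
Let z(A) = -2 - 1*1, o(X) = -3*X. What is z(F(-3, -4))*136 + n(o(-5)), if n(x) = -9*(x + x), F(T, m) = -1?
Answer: -678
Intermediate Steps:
z(A) = -3 (z(A) = -2 - 1 = -3)
n(x) = -18*x
z(F(-3, -4))*136 + n(o(-5)) = -3*136 - (-54)*(-5) = -408 - 18*15 = -408 - 270 = -678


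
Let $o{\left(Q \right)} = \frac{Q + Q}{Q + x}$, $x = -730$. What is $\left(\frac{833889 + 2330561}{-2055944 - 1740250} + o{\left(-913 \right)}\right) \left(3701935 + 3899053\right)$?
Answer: $\frac{6584959730693636}{3118573371} \approx 2.1115 \cdot 10^{6}$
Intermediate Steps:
$o{\left(Q \right)} = \frac{2 Q}{-730 + Q}$ ($o{\left(Q \right)} = \frac{Q + Q}{Q - 730} = \frac{2 Q}{-730 + Q}$)
$\left(\frac{833889 + 2330561}{-2055944 - 1740250} + o{\left(-913 \right)}\right) \left(3701935 + 3899053\right) = \left(\frac{833889 + 2330561}{-2055944 - 1740250} + 2 \left(-913\right) \frac{1}{-730 - 913}\right) \left(3701935 + 3899053\right) = \left(\frac{3164450}{-3796194} + 2 \left(-913\right) \frac{1}{-1643}\right) 7600988 = \left(3164450 \left(- \frac{1}{3796194}\right) + 2 \left(-913\right) \left(- \frac{1}{1643}\right)\right) 7600988 = \left(- \frac{1582225}{1898097} + \frac{1826}{1643}\right) 7600988 = \frac{866329447}{3118573371} \cdot 7600988 = \frac{6584959730693636}{3118573371}$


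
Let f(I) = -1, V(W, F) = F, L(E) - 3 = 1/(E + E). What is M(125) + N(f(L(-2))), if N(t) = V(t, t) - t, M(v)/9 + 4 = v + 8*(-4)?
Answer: 801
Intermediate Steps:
L(E) = 3 + 1/(2*E) (L(E) = 3 + 1/(E + E) = 3 + 1/(2*E))
M(v) = -324 + 9*v (M(v) = -36 + 9*(v + 8*(-4)) = -36 + 9*(v - 32) = -36 + 9*(-32 + v) = -36 + (-288 + 9*v) = -324 + 9*v)
N(t) = 0 (N(t) = t - t = 0)
M(125) + N(f(L(-2))) = (-324 + 9*125) + 0 = (-324 + 1125) + 0 = 801 + 0 = 801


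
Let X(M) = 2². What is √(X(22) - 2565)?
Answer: I*√2561 ≈ 50.606*I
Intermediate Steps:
X(M) = 4
√(X(22) - 2565) = √(4 - 2565) = √(-2561) = I*√2561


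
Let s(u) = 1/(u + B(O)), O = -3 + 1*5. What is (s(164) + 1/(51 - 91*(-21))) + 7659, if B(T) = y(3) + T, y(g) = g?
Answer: 2539558033/331578 ≈ 7659.0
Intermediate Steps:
O = 2 (O = -3 + 5 = 2)
B(T) = 3 + T
s(u) = 1/(5 + u) (s(u) = 1/(u + (3 + 2)) = 1/(u + 5) = 1/(5 + u))
(s(164) + 1/(51 - 91*(-21))) + 7659 = (1/(5 + 164) + 1/(51 - 91*(-21))) + 7659 = (1/169 + 1/(51 + 1911)) + 7659 = (1/169 + 1/1962) + 7659 = 2131/331578 + 7659 = 2539558033/331578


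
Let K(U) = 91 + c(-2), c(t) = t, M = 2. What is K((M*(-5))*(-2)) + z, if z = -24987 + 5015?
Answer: -19883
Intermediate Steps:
K(U) = 89 (K(U) = 91 - 2 = 89)
z = -19972
K((M*(-5))*(-2)) + z = 89 - 19972 = -19883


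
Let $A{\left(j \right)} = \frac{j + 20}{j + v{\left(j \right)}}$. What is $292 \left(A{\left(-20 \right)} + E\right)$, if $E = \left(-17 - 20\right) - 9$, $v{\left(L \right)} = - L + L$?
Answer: $-13432$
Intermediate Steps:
$v{\left(L \right)} = 0$
$E = -46$ ($E = -37 - 9 = -46$)
$A{\left(j \right)} = \frac{20 + j}{j}$ ($A{\left(j \right)} = \frac{j + 20}{j + 0} = \frac{20 + j}{j}$)
$292 \left(A{\left(-20 \right)} + E\right) = 292 \left(\frac{20 - 20}{-20} - 46\right) = 292 \left(\left(- \frac{1}{20}\right) 0 - 46\right) = 292 \left(0 - 46\right) = 292 \left(-46\right) = -13432$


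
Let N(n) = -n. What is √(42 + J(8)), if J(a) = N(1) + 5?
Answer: √46 ≈ 6.7823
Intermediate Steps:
J(a) = 4 (J(a) = -1*1 + 5 = -1 + 5 = 4)
√(42 + J(8)) = √(42 + 4) = √46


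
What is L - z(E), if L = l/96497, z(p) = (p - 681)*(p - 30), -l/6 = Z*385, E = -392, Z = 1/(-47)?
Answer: -2053637765044/4535359 ≈ -4.5281e+5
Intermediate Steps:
Z = -1/47 ≈ -0.021277
l = 2310/47 (l = -(-6)*385/47 = -6*(-385/47) = 2310/47 ≈ 49.149)
z(p) = (-681 + p)*(-30 + p)
L = 2310/4535359 (L = (2310/47)/96497 = (2310/47)*(1/96497) = 2310/4535359 ≈ 0.00050933)
L - z(E) = 2310/4535359 - (20430 + (-392)² - 711*(-392)) = 2310/4535359 - (20430 + 153664 + 278712) = 2310/4535359 - 1*452806 = 2310/4535359 - 452806 = -2053637765044/4535359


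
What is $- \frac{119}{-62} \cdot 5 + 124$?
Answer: $\frac{8283}{62} \approx 133.6$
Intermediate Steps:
$- \frac{119}{-62} \cdot 5 + 124 = \left(-119\right) \left(- \frac{1}{62}\right) 5 + 124 = \frac{119}{62} \cdot 5 + 124 = \frac{595}{62} + 124 = \frac{8283}{62}$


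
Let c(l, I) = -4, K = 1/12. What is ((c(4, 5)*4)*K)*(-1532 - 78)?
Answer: 6440/3 ≈ 2146.7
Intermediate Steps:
K = 1/12 ≈ 0.083333
((c(4, 5)*4)*K)*(-1532 - 78) = (-4*4*(1/12))*(-1532 - 78) = -16*1/12*(-1610) = -4/3*(-1610) = 6440/3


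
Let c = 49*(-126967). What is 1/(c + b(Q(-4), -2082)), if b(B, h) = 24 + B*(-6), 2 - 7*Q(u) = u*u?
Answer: -1/6221347 ≈ -1.6074e-7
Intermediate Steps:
Q(u) = 2/7 - u²/7 (Q(u) = 2/7 - u*u/7 = 2/7 - u²/7)
b(B, h) = 24 - 6*B
c = -6221383
1/(c + b(Q(-4), -2082)) = 1/(-6221383 + (24 - 6*(2/7 - ⅐*(-4)²))) = 1/(-6221383 + (24 - 6*(2/7 - ⅐*16))) = 1/(-6221383 + (24 - 6*(2/7 - 16/7))) = 1/(-6221383 + (24 - 6*(-2))) = 1/(-6221383 + (24 + 12)) = 1/(-6221383 + 36) = 1/(-6221347) = -1/6221347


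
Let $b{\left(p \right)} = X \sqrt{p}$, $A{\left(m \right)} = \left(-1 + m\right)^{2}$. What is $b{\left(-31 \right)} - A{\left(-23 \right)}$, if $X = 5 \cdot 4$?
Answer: $-576 + 20 i \sqrt{31} \approx -576.0 + 111.36 i$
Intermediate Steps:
$X = 20$
$b{\left(p \right)} = 20 \sqrt{p}$
$b{\left(-31 \right)} - A{\left(-23 \right)} = 20 \sqrt{-31} - \left(-1 - 23\right)^{2} = 20 i \sqrt{31} - \left(-24\right)^{2} = 20 i \sqrt{31} - 576 = -576 + 20 i \sqrt{31}$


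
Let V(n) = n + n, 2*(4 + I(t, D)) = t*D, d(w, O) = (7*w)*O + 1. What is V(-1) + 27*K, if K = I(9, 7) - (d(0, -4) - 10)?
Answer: 1967/2 ≈ 983.50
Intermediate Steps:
d(w, O) = 1 + 7*O*w (d(w, O) = 7*O*w + 1 = 1 + 7*O*w)
I(t, D) = -4 + D*t/2 (I(t, D) = -4 + (t*D)/2 = -4 + (D*t)/2 = -4 + D*t/2)
V(n) = 2*n
K = 73/2 (K = (-4 + (½)*7*9) - ((1 + 7*(-4)*0) - 10) = (-4 + 63/2) - ((1 + 0) - 10) = 55/2 - (1 - 10) = 55/2 - 1*(-9) = 55/2 + 9 = 73/2 ≈ 36.500)
V(-1) + 27*K = 2*(-1) + 27*(73/2) = -2 + 1971/2 = 1967/2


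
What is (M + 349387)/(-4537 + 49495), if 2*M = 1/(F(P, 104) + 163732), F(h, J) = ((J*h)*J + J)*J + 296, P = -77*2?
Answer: 120925783936087/15560342526192 ≈ 7.7714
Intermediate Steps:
P = -154
F(h, J) = 296 + J*(J + h*J²) (F(h, J) = (h*J² + J)*J + 296 = (J + h*J²)*J + 296 = J*(J + h*J²) + 296 = 296 + J*(J + h*J²))
M = -1/346108424 (M = 1/(2*((296 + 104² - 154*104³) + 163732)) = 1/(2*((296 + 10816 - 154*1124864) + 163732)) = 1/(2*((296 + 10816 - 173229056) + 163732)) = 1/(2*(-173217944 + 163732)) = (½)/(-173054212) = (½)*(-1/173054212) = -1/346108424 ≈ -2.8893e-9)
(M + 349387)/(-4537 + 49495) = (-1/346108424 + 349387)/(-4537 + 49495) = (120925783936087/346108424)/44958 = (120925783936087/346108424)*(1/44958) = 120925783936087/15560342526192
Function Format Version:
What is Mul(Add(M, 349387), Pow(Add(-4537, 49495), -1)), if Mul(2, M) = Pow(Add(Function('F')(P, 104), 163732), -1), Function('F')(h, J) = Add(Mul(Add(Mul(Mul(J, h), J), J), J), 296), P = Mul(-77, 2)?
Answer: Rational(120925783936087, 15560342526192) ≈ 7.7714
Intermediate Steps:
P = -154
Function('F')(h, J) = Add(296, Mul(J, Add(J, Mul(h, Pow(J, 2))))) (Function('F')(h, J) = Add(Mul(Add(Mul(h, Pow(J, 2)), J), J), 296) = Add(Mul(Add(J, Mul(h, Pow(J, 2))), J), 296) = Add(Mul(J, Add(J, Mul(h, Pow(J, 2)))), 296) = Add(296, Mul(J, Add(J, Mul(h, Pow(J, 2))))))
M = Rational(-1, 346108424) (M = Mul(Rational(1, 2), Pow(Add(Add(296, Pow(104, 2), Mul(-154, Pow(104, 3))), 163732), -1)) = Mul(Rational(1, 2), Pow(Add(Add(296, 10816, Mul(-154, 1124864)), 163732), -1)) = Mul(Rational(1, 2), Pow(Add(Add(296, 10816, -173229056), 163732), -1)) = Mul(Rational(1, 2), Pow(Add(-173217944, 163732), -1)) = Mul(Rational(1, 2), Pow(-173054212, -1)) = Mul(Rational(1, 2), Rational(-1, 173054212)) = Rational(-1, 346108424) ≈ -2.8893e-9)
Mul(Add(M, 349387), Pow(Add(-4537, 49495), -1)) = Mul(Add(Rational(-1, 346108424), 349387), Pow(Add(-4537, 49495), -1)) = Mul(Rational(120925783936087, 346108424), Pow(44958, -1)) = Mul(Rational(120925783936087, 346108424), Rational(1, 44958)) = Rational(120925783936087, 15560342526192)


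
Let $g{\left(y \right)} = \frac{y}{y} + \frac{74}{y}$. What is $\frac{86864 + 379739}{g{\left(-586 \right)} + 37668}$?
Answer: $\frac{136714679}{11036980} \approx 12.387$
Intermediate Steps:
$g{\left(y \right)} = 1 + \frac{74}{y}$
$\frac{86864 + 379739}{g{\left(-586 \right)} + 37668} = \frac{86864 + 379739}{\frac{74 - 586}{-586} + 37668} = \frac{466603}{\left(- \frac{1}{586}\right) \left(-512\right) + 37668} = \frac{466603}{\frac{256}{293} + 37668} = \frac{466603}{\frac{11036980}{293}} = 466603 \cdot \frac{293}{11036980} = \frac{136714679}{11036980}$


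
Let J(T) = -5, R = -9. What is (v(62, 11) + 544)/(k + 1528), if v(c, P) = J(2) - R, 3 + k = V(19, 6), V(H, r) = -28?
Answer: 548/1497 ≈ 0.36607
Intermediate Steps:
k = -31 (k = -3 - 28 = -31)
v(c, P) = 4 (v(c, P) = -5 - 1*(-9) = -5 + 9 = 4)
(v(62, 11) + 544)/(k + 1528) = (4 + 544)/(-31 + 1528) = 548/1497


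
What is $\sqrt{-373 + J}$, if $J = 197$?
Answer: $4 i \sqrt{11} \approx 13.266 i$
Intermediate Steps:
$\sqrt{-373 + J} = \sqrt{-373 + 197} = \sqrt{-176} = 4 i \sqrt{11}$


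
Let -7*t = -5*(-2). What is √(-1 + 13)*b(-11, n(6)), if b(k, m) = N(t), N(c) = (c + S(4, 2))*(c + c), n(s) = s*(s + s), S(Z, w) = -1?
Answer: 680*√3/49 ≈ 24.037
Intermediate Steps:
t = -10/7 (t = -(-5)*(-2)/7 = -⅐*10 = -10/7 ≈ -1.4286)
n(s) = 2*s² (n(s) = s*(2*s) = 2*s²)
N(c) = 2*c*(-1 + c) (N(c) = (c - 1)*(c + c) = (-1 + c)*(2*c) = 2*c*(-1 + c))
b(k, m) = 340/49 (b(k, m) = 2*(-10/7)*(-1 - 10/7) = 2*(-10/7)*(-17/7) = 340/49)
√(-1 + 13)*b(-11, n(6)) = √(-1 + 13)*(340/49) = √12*(340/49) = (2*√3)*(340/49) = 680*√3/49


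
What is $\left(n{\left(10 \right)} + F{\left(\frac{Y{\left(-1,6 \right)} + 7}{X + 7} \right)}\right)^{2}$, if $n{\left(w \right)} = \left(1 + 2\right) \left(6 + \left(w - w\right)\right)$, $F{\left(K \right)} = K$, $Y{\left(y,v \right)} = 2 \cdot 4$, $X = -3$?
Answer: $\frac{7569}{16} \approx 473.06$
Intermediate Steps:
$Y{\left(y,v \right)} = 8$
$n{\left(w \right)} = 18$ ($n{\left(w \right)} = 3 \left(6 + 0\right) = 3 \cdot 6 = 18$)
$\left(n{\left(10 \right)} + F{\left(\frac{Y{\left(-1,6 \right)} + 7}{X + 7} \right)}\right)^{2} = \left(18 + \frac{8 + 7}{-3 + 7}\right)^{2} = \left(18 + \frac{15}{4}\right)^{2} = \left(\frac{87}{4}\right)^{2} = \frac{7569}{16}$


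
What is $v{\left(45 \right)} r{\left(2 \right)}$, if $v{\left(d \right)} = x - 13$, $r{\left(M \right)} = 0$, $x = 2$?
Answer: $0$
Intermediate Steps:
$v{\left(d \right)} = -11$ ($v{\left(d \right)} = 2 - 13 = -11$)
$v{\left(45 \right)} r{\left(2 \right)} = \left(-11\right) 0 = 0$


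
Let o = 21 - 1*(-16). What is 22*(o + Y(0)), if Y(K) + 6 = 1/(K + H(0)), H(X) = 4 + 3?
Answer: 4796/7 ≈ 685.14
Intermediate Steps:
o = 37 (o = 21 + 16 = 37)
H(X) = 7
Y(K) = -6 + 1/(7 + K) (Y(K) = -6 + 1/(K + 7) = -6 + 1/(7 + K))
22*(o + Y(0)) = 22*(37 + (-41 - 6*0)/(7 + 0)) = 22*(37 + (-41 + 0)/7) = 22*(37 + (1/7)*(-41)) = 22*(37 - 41/7) = 22*(218/7) = 4796/7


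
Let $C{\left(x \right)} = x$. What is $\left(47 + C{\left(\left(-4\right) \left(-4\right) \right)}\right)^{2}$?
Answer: $3969$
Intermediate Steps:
$\left(47 + C{\left(\left(-4\right) \left(-4\right) \right)}\right)^{2} = \left(47 - -16\right)^{2} = \left(47 + 16\right)^{2} = 63^{2} = 3969$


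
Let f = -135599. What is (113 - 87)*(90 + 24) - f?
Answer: 138563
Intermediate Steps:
(113 - 87)*(90 + 24) - f = (113 - 87)*(90 + 24) - 1*(-135599) = 26*114 + 135599 = 2964 + 135599 = 138563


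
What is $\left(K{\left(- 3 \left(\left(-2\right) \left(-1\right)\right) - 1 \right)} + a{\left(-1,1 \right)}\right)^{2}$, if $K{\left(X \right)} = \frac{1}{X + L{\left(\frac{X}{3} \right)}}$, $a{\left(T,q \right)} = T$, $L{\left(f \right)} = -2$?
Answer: $\frac{100}{81} \approx 1.2346$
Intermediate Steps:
$K{\left(X \right)} = \frac{1}{-2 + X}$ ($K{\left(X \right)} = \frac{1}{X - 2} = \frac{1}{-2 + X}$)
$\left(K{\left(- 3 \left(\left(-2\right) \left(-1\right)\right) - 1 \right)} + a{\left(-1,1 \right)}\right)^{2} = \left(\frac{1}{-2 - \left(1 + 3 \left(\left(-2\right) \left(-1\right)\right)\right)} - 1\right)^{2} = \left(\frac{1}{-2 - 7} - 1\right)^{2} = \left(\frac{1}{-9} - 1\right)^{2} = \left(- \frac{1}{9} - 1\right)^{2} = \left(- \frac{10}{9}\right)^{2} = \frac{100}{81}$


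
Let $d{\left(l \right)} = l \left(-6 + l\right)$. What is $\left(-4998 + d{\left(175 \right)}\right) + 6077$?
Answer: $30654$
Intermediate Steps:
$\left(-4998 + d{\left(175 \right)}\right) + 6077 = \left(-4998 + 175 \left(-6 + 175\right)\right) + 6077 = \left(-4998 + 175 \cdot 169\right) + 6077 = \left(-4998 + 29575\right) + 6077 = 24577 + 6077 = 30654$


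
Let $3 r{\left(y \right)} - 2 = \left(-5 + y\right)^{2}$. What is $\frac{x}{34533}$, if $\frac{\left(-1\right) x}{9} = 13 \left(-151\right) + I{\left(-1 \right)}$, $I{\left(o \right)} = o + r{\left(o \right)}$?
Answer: $\frac{5854}{11511} \approx 0.50856$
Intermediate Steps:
$r{\left(y \right)} = \frac{2}{3} + \frac{\left(-5 + y\right)^{2}}{3}$
$I{\left(o \right)} = \frac{2}{3} + o + \frac{\left(-5 + o\right)^{2}}{3}$ ($I{\left(o \right)} = o + \left(\frac{2}{3} + \frac{\left(-5 + o\right)^{2}}{3}\right) = \frac{2}{3} + o + \frac{\left(-5 + o\right)^{2}}{3}$)
$x = 17562$ ($x = - 9 \left(13 \left(-151\right) + \left(9 - - \frac{7}{3} + \frac{\left(-1\right)^{2}}{3}\right)\right) = - 9 \left(-1963 + \left(9 + \frac{7}{3} + \frac{1}{3} \cdot 1\right)\right) = - 9 \left(-1963 + \left(9 + \frac{7}{3} + \frac{1}{3}\right)\right) = - 9 \left(-1963 + \frac{35}{3}\right) = \left(-9\right) \left(- \frac{5854}{3}\right) = 17562$)
$\frac{x}{34533} = \frac{17562}{34533} = 17562 \cdot \frac{1}{34533} = \frac{5854}{11511}$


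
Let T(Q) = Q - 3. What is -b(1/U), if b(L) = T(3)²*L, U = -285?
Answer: 0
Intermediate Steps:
T(Q) = -3 + Q
b(L) = 0 (b(L) = (-3 + 3)²*L = 0²*L = 0*L = 0)
-b(1/U) = -1*0 = 0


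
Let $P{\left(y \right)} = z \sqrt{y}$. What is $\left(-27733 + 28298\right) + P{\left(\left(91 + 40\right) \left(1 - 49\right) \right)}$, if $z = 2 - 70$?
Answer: $565 - 272 i \sqrt{393} \approx 565.0 - 5392.2 i$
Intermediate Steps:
$z = -68$
$P{\left(y \right)} = - 68 \sqrt{y}$
$\left(-27733 + 28298\right) + P{\left(\left(91 + 40\right) \left(1 - 49\right) \right)} = \left(-27733 + 28298\right) - 68 \sqrt{\left(91 + 40\right) \left(1 - 49\right)} = 565 - 68 \sqrt{131 \left(-48\right)} = 565 - 68 \sqrt{-6288} = 565 - 68 \cdot 4 i \sqrt{393} = 565 - 272 i \sqrt{393}$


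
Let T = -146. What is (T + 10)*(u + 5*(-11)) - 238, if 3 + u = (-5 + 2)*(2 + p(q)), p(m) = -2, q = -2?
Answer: 7650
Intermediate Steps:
u = -3 (u = -3 + (-5 + 2)*(2 - 2) = -3 - 3*0 = -3 + 0 = -3)
(T + 10)*(u + 5*(-11)) - 238 = (-146 + 10)*(-3 + 5*(-11)) - 238 = -136*(-3 - 55) - 238 = -136*(-58) - 238 = 7888 - 238 = 7650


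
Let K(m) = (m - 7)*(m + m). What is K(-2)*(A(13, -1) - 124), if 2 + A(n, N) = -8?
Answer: -4824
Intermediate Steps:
A(n, N) = -10 (A(n, N) = -2 - 8 = -10)
K(m) = 2*m*(-7 + m) (K(m) = (-7 + m)*(2*m) = 2*m*(-7 + m))
K(-2)*(A(13, -1) - 124) = (2*(-2)*(-7 - 2))*(-10 - 124) = (2*(-2)*(-9))*(-134) = 36*(-134) = -4824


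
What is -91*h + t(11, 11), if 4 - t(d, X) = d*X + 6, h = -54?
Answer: 4791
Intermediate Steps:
t(d, X) = -2 - X*d (t(d, X) = 4 - (d*X + 6) = 4 - (X*d + 6) = 4 - (6 + X*d) = 4 + (-6 - X*d) = -2 - X*d)
-91*h + t(11, 11) = -91*(-54) + (-2 - 1*11*11) = 4914 + (-2 - 121) = 4914 - 123 = 4791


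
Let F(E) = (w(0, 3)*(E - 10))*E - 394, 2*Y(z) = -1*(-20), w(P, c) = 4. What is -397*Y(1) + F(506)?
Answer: 999540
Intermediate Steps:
Y(z) = 10 (Y(z) = (-1*(-20))/2 = (1/2)*20 = 10)
F(E) = -394 + E*(-40 + 4*E) (F(E) = (4*(E - 10))*E - 394 = (4*(-10 + E))*E - 394 = (-40 + 4*E)*E - 394 = E*(-40 + 4*E) - 394 = -394 + E*(-40 + 4*E))
-397*Y(1) + F(506) = -397*10 + (-394 - 40*506 + 4*506**2) = -3970 + (-394 - 20240 + 4*256036) = -3970 + (-394 - 20240 + 1024144) = -3970 + 1003510 = 999540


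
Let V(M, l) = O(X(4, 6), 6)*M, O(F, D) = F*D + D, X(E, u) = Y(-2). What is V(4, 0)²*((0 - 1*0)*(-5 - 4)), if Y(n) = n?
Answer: 0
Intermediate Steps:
X(E, u) = -2
O(F, D) = D + D*F (O(F, D) = D*F + D = D + D*F)
V(M, l) = -6*M (V(M, l) = (6*(1 - 2))*M = (6*(-1))*M = -6*M)
V(4, 0)²*((0 - 1*0)*(-5 - 4)) = (-6*4)²*((0 - 1*0)*(-5 - 4)) = (-24)²*((0 + 0)*(-9)) = 576*(0*(-9)) = 576*0 = 0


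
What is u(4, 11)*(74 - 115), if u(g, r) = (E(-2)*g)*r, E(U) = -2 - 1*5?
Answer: 12628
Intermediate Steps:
E(U) = -7 (E(U) = -2 - 5 = -7)
u(g, r) = -7*g*r (u(g, r) = (-7*g)*r = -7*g*r)
u(4, 11)*(74 - 115) = (-7*4*11)*(74 - 115) = -308*(-41) = 12628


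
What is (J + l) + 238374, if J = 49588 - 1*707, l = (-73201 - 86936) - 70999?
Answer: 56119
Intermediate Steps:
l = -231136 (l = -160137 - 70999 = -231136)
J = 48881 (J = 49588 - 707 = 48881)
(J + l) + 238374 = (48881 - 231136) + 238374 = -182255 + 238374 = 56119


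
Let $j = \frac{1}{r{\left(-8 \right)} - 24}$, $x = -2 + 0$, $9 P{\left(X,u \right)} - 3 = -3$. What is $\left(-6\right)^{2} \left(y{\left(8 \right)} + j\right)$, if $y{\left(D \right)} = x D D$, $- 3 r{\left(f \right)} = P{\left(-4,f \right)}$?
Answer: $- \frac{9219}{2} \approx -4609.5$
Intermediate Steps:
$P{\left(X,u \right)} = 0$ ($P{\left(X,u \right)} = \frac{1}{3} + \frac{1}{9} \left(-3\right) = \frac{1}{3} - \frac{1}{3} = 0$)
$x = -2$
$r{\left(f \right)} = 0$ ($r{\left(f \right)} = \left(- \frac{1}{3}\right) 0 = 0$)
$y{\left(D \right)} = - 2 D^{2}$ ($y{\left(D \right)} = - 2 D D = - 2 D^{2}$)
$j = - \frac{1}{24}$ ($j = \frac{1}{0 - 24} = \frac{1}{-24} = - \frac{1}{24} \approx -0.041667$)
$\left(-6\right)^{2} \left(y{\left(8 \right)} + j\right) = \left(-6\right)^{2} \left(- 2 \cdot 8^{2} - \frac{1}{24}\right) = 36 \left(\left(-2\right) 64 - \frac{1}{24}\right) = 36 \left(-128 - \frac{1}{24}\right) = 36 \left(- \frac{3073}{24}\right) = - \frac{9219}{2}$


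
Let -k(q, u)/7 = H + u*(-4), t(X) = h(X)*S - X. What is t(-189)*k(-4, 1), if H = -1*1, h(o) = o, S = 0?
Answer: 6615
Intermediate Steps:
t(X) = -X (t(X) = X*0 - X = 0 - X = -X)
H = -1
k(q, u) = 7 + 28*u (k(q, u) = -7*(-1 + u*(-4)) = -7*(-1 - 4*u) = 7 + 28*u)
t(-189)*k(-4, 1) = (-1*(-189))*(7 + 28*1) = 189*(7 + 28) = 189*35 = 6615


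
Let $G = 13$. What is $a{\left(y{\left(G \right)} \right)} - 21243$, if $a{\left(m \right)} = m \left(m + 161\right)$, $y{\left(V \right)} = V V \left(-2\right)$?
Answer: $38583$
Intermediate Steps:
$y{\left(V \right)} = - 2 V^{2}$ ($y{\left(V \right)} = V^{2} \left(-2\right) = - 2 V^{2}$)
$a{\left(m \right)} = m \left(161 + m\right)$
$a{\left(y{\left(G \right)} \right)} - 21243 = - 2 \cdot 13^{2} \left(161 - 2 \cdot 13^{2}\right) - 21243 = \left(-2\right) 169 \left(161 - 338\right) - 21243 = - 338 \left(161 - 338\right) - 21243 = \left(-338\right) \left(-177\right) - 21243 = 59826 - 21243 = 38583$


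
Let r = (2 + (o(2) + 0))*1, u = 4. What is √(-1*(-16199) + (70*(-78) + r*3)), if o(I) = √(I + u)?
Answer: √(10745 + 3*√6) ≈ 103.69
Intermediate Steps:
o(I) = √(4 + I) (o(I) = √(I + 4) = √(4 + I))
r = 2 + √6 (r = (2 + (√(4 + 2) + 0))*1 = (2 + (√6 + 0))*1 = (2 + √6)*1 = 2 + √6 ≈ 4.4495)
√(-1*(-16199) + (70*(-78) + r*3)) = √(-1*(-16199) + (70*(-78) + (2 + √6)*3)) = √(16199 + (-5460 + (6 + 3*√6))) = √(16199 + (-5454 + 3*√6)) = √(10745 + 3*√6)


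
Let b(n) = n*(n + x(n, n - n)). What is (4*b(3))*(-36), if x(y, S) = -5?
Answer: 864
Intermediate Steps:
b(n) = n*(-5 + n) (b(n) = n*(n - 5) = n*(-5 + n))
(4*b(3))*(-36) = (4*(3*(-5 + 3)))*(-36) = (4*(3*(-2)))*(-36) = (4*(-6))*(-36) = -24*(-36) = 864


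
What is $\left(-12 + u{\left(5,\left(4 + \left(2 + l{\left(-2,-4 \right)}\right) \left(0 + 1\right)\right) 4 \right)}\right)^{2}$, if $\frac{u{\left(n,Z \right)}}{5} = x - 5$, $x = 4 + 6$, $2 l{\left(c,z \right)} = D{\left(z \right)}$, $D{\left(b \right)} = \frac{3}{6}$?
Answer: $169$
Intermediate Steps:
$D{\left(b \right)} = \frac{1}{2}$ ($D{\left(b \right)} = 3 \cdot \frac{1}{6} = \frac{1}{2}$)
$l{\left(c,z \right)} = \frac{1}{4}$ ($l{\left(c,z \right)} = \frac{1}{2} \cdot \frac{1}{2} = \frac{1}{4}$)
$x = 10$
$u{\left(n,Z \right)} = 25$ ($u{\left(n,Z \right)} = 5 \left(10 - 5\right) = 5 \cdot 5 = 25$)
$\left(-12 + u{\left(5,\left(4 + \left(2 + l{\left(-2,-4 \right)}\right) \left(0 + 1\right)\right) 4 \right)}\right)^{2} = \left(-12 + 25\right)^{2} = 13^{2} = 169$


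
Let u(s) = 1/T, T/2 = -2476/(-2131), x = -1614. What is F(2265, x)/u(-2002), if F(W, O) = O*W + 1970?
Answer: -18093320480/2131 ≈ -8.4905e+6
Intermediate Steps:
F(W, O) = 1970 + O*W
T = 4952/2131 (T = 2*(-2476/(-2131)) = 2*(-2476*(-1)/2131) = 2*(-1*(-2476/2131)) = 2*(2476/2131) = 4952/2131 ≈ 2.3238)
u(s) = 2131/4952 (u(s) = 1/(4952/2131) = 2131/4952)
F(2265, x)/u(-2002) = (1970 - 1614*2265)/(2131/4952) = (1970 - 3655710)*(4952/2131) = -3653740*4952/2131 = -18093320480/2131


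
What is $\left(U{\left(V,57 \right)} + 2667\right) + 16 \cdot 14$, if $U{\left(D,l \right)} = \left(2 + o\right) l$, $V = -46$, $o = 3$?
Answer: $3176$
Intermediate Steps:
$U{\left(D,l \right)} = 5 l$ ($U{\left(D,l \right)} = \left(2 + 3\right) l = 5 l$)
$\left(U{\left(V,57 \right)} + 2667\right) + 16 \cdot 14 = \left(5 \cdot 57 + 2667\right) + 16 \cdot 14 = \left(285 + 2667\right) + 224 = 2952 + 224 = 3176$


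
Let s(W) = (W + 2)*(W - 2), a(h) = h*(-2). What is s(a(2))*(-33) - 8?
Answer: -404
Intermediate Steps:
a(h) = -2*h
s(W) = (-2 + W)*(2 + W) (s(W) = (2 + W)*(-2 + W) = (-2 + W)*(2 + W))
s(a(2))*(-33) - 8 = (-4 + (-2*2)²)*(-33) - 8 = (-4 + (-4)²)*(-33) - 8 = (-4 + 16)*(-33) - 8 = 12*(-33) - 8 = -396 - 8 = -404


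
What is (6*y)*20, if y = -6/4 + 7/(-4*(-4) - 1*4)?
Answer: -110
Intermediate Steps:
y = -11/12 (y = -6*¼ + 7/(16 - 4) = -3/2 + 7/12 = -11/12 ≈ -0.91667)
(6*y)*20 = (6*(-11/12))*20 = -11/2*20 = -110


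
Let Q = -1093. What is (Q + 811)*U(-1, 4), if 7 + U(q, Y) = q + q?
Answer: 2538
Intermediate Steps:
U(q, Y) = -7 + 2*q (U(q, Y) = -7 + (q + q) = -7 + 2*q)
(Q + 811)*U(-1, 4) = (-1093 + 811)*(-7 + 2*(-1)) = -282*(-7 - 2) = -282*(-9) = 2538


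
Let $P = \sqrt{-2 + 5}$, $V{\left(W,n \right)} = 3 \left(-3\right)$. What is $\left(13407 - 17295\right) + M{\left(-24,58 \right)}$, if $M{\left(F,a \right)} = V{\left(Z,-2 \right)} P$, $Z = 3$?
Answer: $-3888 - 9 \sqrt{3} \approx -3903.6$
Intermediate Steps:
$V{\left(W,n \right)} = -9$
$P = \sqrt{3} \approx 1.732$
$M{\left(F,a \right)} = - 9 \sqrt{3}$
$\left(13407 - 17295\right) + M{\left(-24,58 \right)} = \left(13407 - 17295\right) - 9 \sqrt{3} = -3888 - 9 \sqrt{3}$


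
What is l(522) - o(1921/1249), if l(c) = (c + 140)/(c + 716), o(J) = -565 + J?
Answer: 436043335/773131 ≈ 564.00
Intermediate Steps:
l(c) = (140 + c)/(716 + c)
l(522) - o(1921/1249) = (140 + 522)/(716 + 522) - (-565 + 1921/1249) = 662/1238 - (-565 + 1921*(1/1249)) = (1/1238)*662 - (-565 + 1921/1249) = 331/619 - 1*(-703764/1249) = 331/619 + 703764/1249 = 436043335/773131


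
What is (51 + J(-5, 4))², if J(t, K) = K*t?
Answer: 961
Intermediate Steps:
(51 + J(-5, 4))² = (51 + 4*(-5))² = (51 - 20)² = 31² = 961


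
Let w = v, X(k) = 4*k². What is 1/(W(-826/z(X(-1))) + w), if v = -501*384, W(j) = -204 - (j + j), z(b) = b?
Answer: -1/192175 ≈ -5.2036e-6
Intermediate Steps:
W(j) = -204 - 2*j
v = -192384
w = -192384
1/(W(-826/z(X(-1))) + w) = 1/((-204 - (-1652)/(4*(-1)²)) - 192384) = 1/((-204 - (-1652)/(4*1)) - 192384) = 1/((-204 - (-1652)/4) - 192384) = 1/((-204 - 2*(-413/2)) - 192384) = 1/((-204 + 413) - 192384) = 1/(209 - 192384) = 1/(-192175) = -1/192175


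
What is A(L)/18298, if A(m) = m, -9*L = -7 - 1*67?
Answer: 37/82341 ≈ 0.00044935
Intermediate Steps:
L = 74/9 (L = -(-7 - 1*67)/9 = -(-7 - 67)/9 = -⅑*(-74) = 74/9 ≈ 8.2222)
A(L)/18298 = (74/9)/18298 = (74/9)*(1/18298) = 37/82341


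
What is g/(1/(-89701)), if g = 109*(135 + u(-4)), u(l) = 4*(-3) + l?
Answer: -1163511671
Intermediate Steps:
u(l) = -12 + l
g = 12971 (g = 109*(135 + (-12 - 4)) = 109*(135 - 16) = 109*119 = 12971)
g/(1/(-89701)) = 12971/(1/(-89701)) = 12971/(-1/89701) = 12971*(-89701) = -1163511671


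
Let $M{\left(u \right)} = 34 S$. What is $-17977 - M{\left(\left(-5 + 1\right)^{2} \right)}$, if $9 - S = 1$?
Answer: $-18249$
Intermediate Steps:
$S = 8$ ($S = 9 - 1 = 8$)
$M{\left(u \right)} = 272$ ($M{\left(u \right)} = 34 \cdot 8 = 272$)
$-17977 - M{\left(\left(-5 + 1\right)^{2} \right)} = -17977 - 272 = -18249$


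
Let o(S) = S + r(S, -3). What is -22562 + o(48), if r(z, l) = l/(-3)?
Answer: -22513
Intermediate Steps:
r(z, l) = -l/3 (r(z, l) = l*(-⅓) = -l/3)
o(S) = 1 + S (o(S) = S - ⅓*(-3) = S + 1 = 1 + S)
-22562 + o(48) = -22562 + (1 + 48) = -22562 + 49 = -22513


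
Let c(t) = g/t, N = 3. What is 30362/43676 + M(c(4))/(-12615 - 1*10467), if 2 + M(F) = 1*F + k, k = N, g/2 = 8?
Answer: 87574663/126016179 ≈ 0.69495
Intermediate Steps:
g = 16 (g = 2*8 = 16)
k = 3
c(t) = 16/t
M(F) = 1 + F (M(F) = -2 + (1*F + 3) = -2 + (F + 3) = -2 + (3 + F) = 1 + F)
30362/43676 + M(c(4))/(-12615 - 1*10467) = 30362/43676 + (1 + 16/4)/(-12615 - 1*10467) = 30362*(1/43676) + (1 + 16*(¼))/(-12615 - 10467) = 15181/21838 + (1 + 4)/(-23082) = 15181/21838 + 5*(-1/23082) = 15181/21838 - 5/23082 = 87574663/126016179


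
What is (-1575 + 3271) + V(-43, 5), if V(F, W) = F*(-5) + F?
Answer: 1868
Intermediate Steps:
V(F, W) = -4*F (V(F, W) = -5*F + F = -4*F)
(-1575 + 3271) + V(-43, 5) = (-1575 + 3271) - 4*(-43) = 1696 + 172 = 1868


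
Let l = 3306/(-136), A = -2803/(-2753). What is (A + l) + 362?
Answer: 63407743/187204 ≈ 338.71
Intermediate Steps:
A = 2803/2753 (A = -2803*(-1/2753) = 2803/2753 ≈ 1.0182)
l = -1653/68 (l = 3306*(-1/136) = -1653/68 ≈ -24.309)
(A + l) + 362 = (2803/2753 - 1653/68) + 362 = -4360105/187204 + 362 = 63407743/187204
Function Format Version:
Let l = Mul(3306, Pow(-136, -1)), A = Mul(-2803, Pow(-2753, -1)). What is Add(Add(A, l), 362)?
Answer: Rational(63407743, 187204) ≈ 338.71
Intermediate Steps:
A = Rational(2803, 2753) (A = Mul(-2803, Rational(-1, 2753)) = Rational(2803, 2753) ≈ 1.0182)
l = Rational(-1653, 68) (l = Mul(3306, Rational(-1, 136)) = Rational(-1653, 68) ≈ -24.309)
Add(Add(A, l), 362) = Add(Add(Rational(2803, 2753), Rational(-1653, 68)), 362) = Add(Rational(-4360105, 187204), 362) = Rational(63407743, 187204)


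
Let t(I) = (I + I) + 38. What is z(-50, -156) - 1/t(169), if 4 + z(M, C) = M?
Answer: -20305/376 ≈ -54.003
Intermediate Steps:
t(I) = 38 + 2*I (t(I) = 2*I + 38 = 38 + 2*I)
z(M, C) = -4 + M
z(-50, -156) - 1/t(169) = (-4 - 50) - 1/(38 + 2*169) = -54 - 1/(38 + 338) = -54 - 1/376 = -20305/376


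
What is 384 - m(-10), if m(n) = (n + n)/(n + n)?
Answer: 383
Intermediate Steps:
m(n) = 1 (m(n) = (2*n)/((2*n)) = (2*n)*(1/(2*n)) = 1)
384 - m(-10) = 384 - 1*1 = 384 - 1 = 383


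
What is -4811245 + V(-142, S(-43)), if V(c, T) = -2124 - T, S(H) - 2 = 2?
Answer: -4813373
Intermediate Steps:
S(H) = 4 (S(H) = 2 + 2 = 4)
-4811245 + V(-142, S(-43)) = -4811245 + (-2124 - 1*4) = -4811245 + (-2124 - 4) = -4811245 - 2128 = -4813373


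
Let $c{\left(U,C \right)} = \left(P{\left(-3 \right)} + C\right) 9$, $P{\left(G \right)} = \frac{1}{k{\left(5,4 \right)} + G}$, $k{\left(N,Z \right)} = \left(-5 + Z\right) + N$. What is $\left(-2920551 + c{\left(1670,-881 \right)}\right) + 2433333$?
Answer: $-495138$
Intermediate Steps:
$k{\left(N,Z \right)} = -5 + N + Z$
$P{\left(G \right)} = \frac{1}{4 + G}$ ($P{\left(G \right)} = \frac{1}{\left(-5 + 5 + 4\right) + G} = \frac{1}{4 + G}$)
$c{\left(U,C \right)} = 9 + 9 C$ ($c{\left(U,C \right)} = \left(\frac{1}{4 - 3} + C\right) 9 = \left(1^{-1} + C\right) 9 = \left(1 + C\right) 9 = 9 + 9 C$)
$\left(-2920551 + c{\left(1670,-881 \right)}\right) + 2433333 = \left(-2920551 + \left(9 + 9 \left(-881\right)\right)\right) + 2433333 = \left(-2920551 + \left(9 - 7929\right)\right) + 2433333 = \left(-2920551 - 7920\right) + 2433333 = -2928471 + 2433333 = -495138$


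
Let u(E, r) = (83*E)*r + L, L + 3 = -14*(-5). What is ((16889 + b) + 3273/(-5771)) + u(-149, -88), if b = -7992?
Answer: 6332284187/5771 ≈ 1.0973e+6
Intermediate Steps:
L = 67 (L = -3 - 14*(-5) = -3 + 70 = 67)
u(E, r) = 67 + 83*E*r (u(E, r) = (83*E)*r + 67 = 83*E*r + 67 = 67 + 83*E*r)
((16889 + b) + 3273/(-5771)) + u(-149, -88) = ((16889 - 7992) + 3273/(-5771)) + (67 + 83*(-149)*(-88)) = (8897 + 3273*(-1/5771)) + (67 + 1088296) = (8897 - 3273/5771) + 1088363 = 51341314/5771 + 1088363 = 6332284187/5771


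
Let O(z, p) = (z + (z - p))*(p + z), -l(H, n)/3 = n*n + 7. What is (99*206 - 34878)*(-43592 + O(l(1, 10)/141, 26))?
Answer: 1417923752112/2209 ≈ 6.4189e+8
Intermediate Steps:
l(H, n) = -21 - 3*n² (l(H, n) = -3*(n*n + 7) = -3*(n² + 7) = -3*(7 + n²) = -21 - 3*n²)
O(z, p) = (p + z)*(-p + 2*z) (O(z, p) = (-p + 2*z)*(p + z) = (p + z)*(-p + 2*z))
(99*206 - 34878)*(-43592 + O(l(1, 10)/141, 26)) = (99*206 - 34878)*(-43592 + (-1*26² + 2*((-21 - 3*10²)/141)² + 26*((-21 - 3*10²)/141))) = (20394 - 34878)*(-43592 + (-1*676 + 2*((-21 - 3*100)*(1/141))² + 26*((-21 - 3*100)*(1/141)))) = -14484*(-43592 + (-676 + 2*((-21 - 300)*(1/141))² + 26*((-21 - 300)*(1/141)))) = -14484*(-43592 + (-676 + 2*(-321*1/141)² + 26*(-321*1/141))) = -14484*(-43592 + (-676 + 2*(-107/47)² + 26*(-107/47))) = -14484*(-43592 + (-676 + 2*(11449/2209) - 2782/47)) = -14484*(-43592 + (-676 + 22898/2209 - 2782/47)) = -14484*(-43592 - 1601140/2209) = -14484*(-97895868/2209) = 1417923752112/2209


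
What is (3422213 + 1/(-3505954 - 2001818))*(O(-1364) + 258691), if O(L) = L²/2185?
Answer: 2137828620899221490597/2406896364 ≈ 8.8821e+11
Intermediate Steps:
O(L) = L²/2185 (O(L) = L²*(1/2185) = L²/2185)
(3422213 + 1/(-3505954 - 2001818))*(O(-1364) + 258691) = (3422213 + 1/(-3505954 - 2001818))*((1/2185)*(-1364)² + 258691) = (3422213 + 1/(-5507772))*((1/2185)*1860496 + 258691) = (3422213 - 1/5507772)*(1860496/2185 + 258691) = (18848768939435/5507772)*(567100331/2185) = 2137828620899221490597/2406896364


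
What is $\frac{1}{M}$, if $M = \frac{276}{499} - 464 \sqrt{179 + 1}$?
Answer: $- \frac{11477}{804133783092} - \frac{14442058 \sqrt{5}}{201033445773} \approx -0.00016065$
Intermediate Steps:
$M = \frac{276}{499} - 2784 \sqrt{5}$ ($M = 276 \cdot \frac{1}{499} - 464 \sqrt{180} = \frac{276}{499} - 464 \cdot 6 \sqrt{5} = \frac{276}{499} - 2784 \sqrt{5} \approx -6224.7$)
$\frac{1}{M} = \frac{1}{\frac{276}{499} - 2784 \sqrt{5}}$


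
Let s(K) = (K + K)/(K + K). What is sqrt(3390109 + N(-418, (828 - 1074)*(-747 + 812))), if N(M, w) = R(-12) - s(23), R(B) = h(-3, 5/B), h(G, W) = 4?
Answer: 4*sqrt(211882) ≈ 1841.2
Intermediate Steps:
R(B) = 4
s(K) = 1 (s(K) = (2*K)/((2*K)) = (2*K)*(1/(2*K)) = 1)
N(M, w) = 3 (N(M, w) = 4 - 1*1 = 4 - 1 = 3)
sqrt(3390109 + N(-418, (828 - 1074)*(-747 + 812))) = sqrt(3390109 + 3) = sqrt(3390112) = 4*sqrt(211882)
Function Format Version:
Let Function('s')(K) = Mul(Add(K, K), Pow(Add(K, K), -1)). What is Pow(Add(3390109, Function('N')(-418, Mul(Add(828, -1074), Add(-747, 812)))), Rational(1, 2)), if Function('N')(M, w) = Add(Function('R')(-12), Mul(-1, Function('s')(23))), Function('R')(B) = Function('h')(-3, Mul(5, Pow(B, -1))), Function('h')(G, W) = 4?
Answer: Mul(4, Pow(211882, Rational(1, 2))) ≈ 1841.2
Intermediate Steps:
Function('R')(B) = 4
Function('s')(K) = 1 (Function('s')(K) = Mul(Mul(2, K), Pow(Mul(2, K), -1)) = Mul(Mul(2, K), Mul(Rational(1, 2), Pow(K, -1))) = 1)
Function('N')(M, w) = 3 (Function('N')(M, w) = Add(4, Mul(-1, 1)) = Add(4, -1) = 3)
Pow(Add(3390109, Function('N')(-418, Mul(Add(828, -1074), Add(-747, 812)))), Rational(1, 2)) = Pow(Add(3390109, 3), Rational(1, 2)) = Pow(3390112, Rational(1, 2)) = Mul(4, Pow(211882, Rational(1, 2)))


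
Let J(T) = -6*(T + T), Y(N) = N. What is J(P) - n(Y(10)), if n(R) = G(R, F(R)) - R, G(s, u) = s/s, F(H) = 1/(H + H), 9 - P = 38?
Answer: 357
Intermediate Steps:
P = -29 (P = 9 - 1*38 = 9 - 38 = -29)
F(H) = 1/(2*H)
G(s, u) = 1
n(R) = 1 - R
J(T) = -12*T
J(P) - n(Y(10)) = -12*(-29) - (1 - 1*10) = 348 - (1 - 10) = 348 - 1*(-9) = 348 + 9 = 357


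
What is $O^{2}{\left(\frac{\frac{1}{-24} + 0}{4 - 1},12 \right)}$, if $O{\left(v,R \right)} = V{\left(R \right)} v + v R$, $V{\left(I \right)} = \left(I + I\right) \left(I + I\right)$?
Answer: $\frac{2401}{36} \approx 66.694$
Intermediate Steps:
$V{\left(I \right)} = 4 I^{2}$ ($V{\left(I \right)} = 2 I 2 I = 4 I^{2}$)
$O{\left(v,R \right)} = R v + 4 v R^{2}$ ($O{\left(v,R \right)} = 4 R^{2} v + v R = 4 v R^{2} + R v = R v + 4 v R^{2}$)
$O^{2}{\left(\frac{\frac{1}{-24} + 0}{4 - 1},12 \right)} = \left(12 \frac{\frac{1}{-24} + 0}{4 - 1} \left(1 + 4 \cdot 12\right)\right)^{2} = \left(12 \frac{- \frac{1}{24} + 0}{3} \left(1 + 48\right)\right)^{2} = \left(12 \left(\left(- \frac{1}{24}\right) \frac{1}{3}\right) 49\right)^{2} = \left(12 \left(- \frac{1}{72}\right) 49\right)^{2} = \left(- \frac{49}{6}\right)^{2} = \frac{2401}{36}$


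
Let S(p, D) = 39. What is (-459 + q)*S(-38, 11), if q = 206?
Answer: -9867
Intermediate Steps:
(-459 + q)*S(-38, 11) = (-459 + 206)*39 = -253*39 = -9867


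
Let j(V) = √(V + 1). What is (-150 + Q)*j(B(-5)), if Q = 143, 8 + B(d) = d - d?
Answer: -7*I*√7 ≈ -18.52*I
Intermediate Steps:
B(d) = -8 (B(d) = -8 + (d - d) = -8 + 0 = -8)
j(V) = √(1 + V)
(-150 + Q)*j(B(-5)) = (-150 + 143)*√(1 - 8) = -7*I*√7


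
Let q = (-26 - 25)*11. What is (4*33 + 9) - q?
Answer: 702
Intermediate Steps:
q = -561 (q = -51*11 = -561)
(4*33 + 9) - q = (4*33 + 9) - 1*(-561) = (132 + 9) + 561 = 141 + 561 = 702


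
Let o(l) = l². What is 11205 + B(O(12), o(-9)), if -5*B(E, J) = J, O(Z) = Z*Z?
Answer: 55944/5 ≈ 11189.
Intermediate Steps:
O(Z) = Z²
B(E, J) = -J/5
11205 + B(O(12), o(-9)) = 11205 - ⅕*(-9)² = 11205 - ⅕*81 = 11205 - 81/5 = 55944/5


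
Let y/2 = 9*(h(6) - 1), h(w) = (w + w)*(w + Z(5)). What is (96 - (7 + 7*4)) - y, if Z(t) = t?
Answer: -2297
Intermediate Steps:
h(w) = 2*w*(5 + w) (h(w) = (w + w)*(w + 5) = (2*w)*(5 + w) = 2*w*(5 + w))
y = 2358 (y = 2*(9*(2*6*(5 + 6) - 1)) = 2*(9*(2*6*11 - 1)) = 2*(9*(132 - 1)) = 2*(9*131) = 2*1179 = 2358)
(96 - (7 + 7*4)) - y = (96 - (7 + 7*4)) - 1*2358 = (96 - (7 + 28)) - 2358 = (96 - 1*35) - 2358 = (96 - 35) - 2358 = 61 - 2358 = -2297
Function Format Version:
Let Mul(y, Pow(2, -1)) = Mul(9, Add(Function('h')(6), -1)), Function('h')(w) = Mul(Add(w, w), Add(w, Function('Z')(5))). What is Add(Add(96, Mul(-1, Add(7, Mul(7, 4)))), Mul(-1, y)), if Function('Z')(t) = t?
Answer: -2297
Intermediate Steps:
Function('h')(w) = Mul(2, w, Add(5, w)) (Function('h')(w) = Mul(Add(w, w), Add(w, 5)) = Mul(Mul(2, w), Add(5, w)) = Mul(2, w, Add(5, w)))
y = 2358 (y = Mul(2, Mul(9, Add(Mul(2, 6, Add(5, 6)), -1))) = Mul(2, Mul(9, Add(Mul(2, 6, 11), -1))) = Mul(2, Mul(9, Add(132, -1))) = Mul(2, Mul(9, 131)) = Mul(2, 1179) = 2358)
Add(Add(96, Mul(-1, Add(7, Mul(7, 4)))), Mul(-1, y)) = Add(Add(96, Mul(-1, Add(7, Mul(7, 4)))), Mul(-1, 2358)) = Add(Add(96, Mul(-1, Add(7, 28))), -2358) = Add(Add(96, Mul(-1, 35)), -2358) = Add(Add(96, -35), -2358) = Add(61, -2358) = -2297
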